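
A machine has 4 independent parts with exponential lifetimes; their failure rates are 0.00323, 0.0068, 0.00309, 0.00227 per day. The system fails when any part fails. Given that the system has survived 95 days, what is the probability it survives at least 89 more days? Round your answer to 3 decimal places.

0.254

Time to first failure ~ Exp(Σλ) with Σλ = 0.01539.
By memorylessness, P(T > 95+89 | T > 95) = P(T > 89) = e^(−0.01539·89) ≈ 0.254.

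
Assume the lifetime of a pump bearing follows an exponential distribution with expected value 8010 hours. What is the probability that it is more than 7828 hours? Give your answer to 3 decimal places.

0.376

The rate is λ = 1/8010 = 0.000124844 per hour.
P(X > 7828) = e^(−λ·7828) = e^(−0.97728) ≈ 0.376.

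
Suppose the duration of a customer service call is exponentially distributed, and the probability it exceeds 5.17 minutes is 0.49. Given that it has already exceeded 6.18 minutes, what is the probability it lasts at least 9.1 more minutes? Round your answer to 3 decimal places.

From e^(−λ·5.17) = 0.49, λ = −ln(0.49)/5.17 = 0.137979.
Memoryless: P(X > 6.18+9.1 | X > 6.18) = P(X > 9.1) = e^(−0.137979·9.1) ≈ 0.285.

0.285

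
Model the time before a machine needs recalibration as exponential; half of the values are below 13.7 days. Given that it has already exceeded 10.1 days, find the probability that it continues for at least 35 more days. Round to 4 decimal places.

For an exponential, median = ln(2)/λ, so λ = ln 2 / 13.7 = 0.0505947 per day.
By the memoryless property, P(X > 10.1+35 | X > 10.1) = P(X > 35).
P(X > 35) = e^(−1.7708) ≈ 0.1702.

0.1702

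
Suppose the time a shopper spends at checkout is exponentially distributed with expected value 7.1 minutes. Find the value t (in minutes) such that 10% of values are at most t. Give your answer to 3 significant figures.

The rate is λ = 1/7.1 = 0.140845 per minute.
Set 1 − e^(−λt) = 0.1, so t = −ln(0.9)/λ = 0.10536/0.140845 ≈ 0.74806 minutes.

0.748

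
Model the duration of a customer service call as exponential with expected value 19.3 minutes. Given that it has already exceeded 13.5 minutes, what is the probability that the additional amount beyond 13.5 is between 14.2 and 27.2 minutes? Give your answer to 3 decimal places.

The rate is λ = 1/19.3 = 0.0518135 per minute.
Memoryless: the residual past 13.5 is again Exp(λ).
P(14.2 < residual < 27.2) = e^(−λ·14.2) − e^(−λ·27.2) = 0.47915 − 0.24431 ≈ 0.235.

0.235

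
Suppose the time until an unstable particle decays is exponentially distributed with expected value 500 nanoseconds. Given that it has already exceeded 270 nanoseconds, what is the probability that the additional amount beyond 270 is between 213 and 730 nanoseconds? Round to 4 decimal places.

The rate is λ = 1/500 = 0.002 per nanosecond.
Memoryless: the residual past 270 is again Exp(λ).
P(213 < residual < 730) = e^(−λ·213) − e^(−λ·730) = 0.65312 − 0.23224 ≈ 0.4209.

0.4209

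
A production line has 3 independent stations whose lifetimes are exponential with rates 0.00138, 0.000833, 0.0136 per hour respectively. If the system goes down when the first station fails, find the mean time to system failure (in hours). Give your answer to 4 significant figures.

The time to first failure is exponential with rate Σλ = 0.00138 + 0.000833 + 0.0136 = 0.015813.
E[min] = 1/Σλ = 1/0.015813 = 63.2391 hours.

63.24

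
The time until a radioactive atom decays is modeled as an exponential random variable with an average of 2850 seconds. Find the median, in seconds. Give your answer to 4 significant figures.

1975

The rate is λ = 1/2850 = 0.000350877 per second.
Set 1 − e^(−λt) = 0.5, so t = −ln(0.5)/λ = 0.69315/0.000350877 ≈ 1975.47 seconds.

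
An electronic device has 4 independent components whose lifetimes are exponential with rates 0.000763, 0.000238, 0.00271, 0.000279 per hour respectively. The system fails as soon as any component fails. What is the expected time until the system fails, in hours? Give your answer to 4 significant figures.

250.6

The time to first failure is exponential with rate Σλ = 0.000763 + 0.000238 + 0.00271 + 0.000279 = 0.00399.
E[min] = 1/Σλ = 1/0.00399 = 250.627 hours.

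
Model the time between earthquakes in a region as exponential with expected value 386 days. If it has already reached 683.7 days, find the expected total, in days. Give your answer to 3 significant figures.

The rate is λ = 1/386 = 0.00259067 per day.
By memorylessness, E[X | X > 683.7] = 683.7 + 1/λ = 683.7 + 386 = 1069.7 days.

1070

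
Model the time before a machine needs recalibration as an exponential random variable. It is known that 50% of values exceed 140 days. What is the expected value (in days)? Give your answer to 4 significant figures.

202.0

e^(−λ·140) = 0.50 ⇒ λ = −ln(0.50)/140 = 0.00495105.
Mean = 1/λ = 201.977 days.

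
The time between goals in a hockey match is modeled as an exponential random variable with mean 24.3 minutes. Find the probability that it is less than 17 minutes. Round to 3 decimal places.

The rate is λ = 1/24.3 = 0.0411523 per minute.
P(X ≤ 17) = 1 − e^(−λ·17) = 1 − e^(−0.69959) ≈ 0.503.

0.503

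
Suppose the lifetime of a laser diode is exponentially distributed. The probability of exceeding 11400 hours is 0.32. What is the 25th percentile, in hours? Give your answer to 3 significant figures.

2880

e^(−λ·11400) = 0.32 ⇒ λ = −ln(0.32)/11400 = 0.0000999504.
25th percentile: 1 − e^(−λt) = 0.25, t = −ln(0.75)/λ = 2878.25 hours.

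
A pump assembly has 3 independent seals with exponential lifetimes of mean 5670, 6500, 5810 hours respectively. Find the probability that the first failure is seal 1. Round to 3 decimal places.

0.351

Rates: λ_i = 1/mean_i → 0.000176367, 0.000153846, 0.000172117; Σλ = 0.00050233.
P(seal 1 first) = λ_1/Σλ = 0.000176367/0.00050233 ≈ 0.351.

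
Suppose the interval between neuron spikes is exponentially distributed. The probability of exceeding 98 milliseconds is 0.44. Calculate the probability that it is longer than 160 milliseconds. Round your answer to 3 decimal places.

0.262

e^(−λ·98) = 0.44 ⇒ λ = −ln(0.44)/98 = 0.00837735.
P(X > 160) = e^(−0.00837735·160) = e^(−1.3404) ≈ 0.262.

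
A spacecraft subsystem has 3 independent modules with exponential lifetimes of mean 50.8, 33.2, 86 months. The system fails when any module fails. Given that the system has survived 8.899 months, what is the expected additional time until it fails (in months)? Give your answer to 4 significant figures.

First-failure rate Σλ = 1/50.8 + 1/33.2 + 1/86 = 0.0614334.
By memorylessness the expected residual is 1/Σλ = 16.2778 months, regardless of the 8.899 already elapsed.

16.28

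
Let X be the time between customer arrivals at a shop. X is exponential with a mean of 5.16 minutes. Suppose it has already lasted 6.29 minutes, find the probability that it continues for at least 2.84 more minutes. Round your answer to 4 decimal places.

0.5767

The rate is λ = 1/5.16 = 0.193798 per minute.
By the memoryless property, P(X > 6.29+2.84 | X > 6.29) = P(X > 2.84).
P(X > 2.84) = e^(−0.55039) ≈ 0.5767.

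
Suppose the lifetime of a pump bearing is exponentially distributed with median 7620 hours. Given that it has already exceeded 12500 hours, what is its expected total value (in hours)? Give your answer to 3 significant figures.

For an exponential, median = ln(2)/λ, so λ = ln 2 / 7620 = 0.0000909642 per hour.
By memorylessness, E[X | X > 12500] = 12500 + 1/λ = 12500 + 10993.3 = 23493.3 hours.

23500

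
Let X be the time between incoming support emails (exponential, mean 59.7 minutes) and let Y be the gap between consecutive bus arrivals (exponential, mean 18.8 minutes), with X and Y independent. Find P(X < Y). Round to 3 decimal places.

0.239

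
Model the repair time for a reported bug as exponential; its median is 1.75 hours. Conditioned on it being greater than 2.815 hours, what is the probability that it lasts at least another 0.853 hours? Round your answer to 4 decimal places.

0.7133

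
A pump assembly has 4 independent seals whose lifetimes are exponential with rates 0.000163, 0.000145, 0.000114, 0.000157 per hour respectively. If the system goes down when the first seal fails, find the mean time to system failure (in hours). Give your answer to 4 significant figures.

1727

The time to first failure is exponential with rate Σλ = 0.000163 + 0.000145 + 0.000114 + 0.000157 = 0.000579.
E[min] = 1/Σλ = 1/0.000579 = 1727.12 hours.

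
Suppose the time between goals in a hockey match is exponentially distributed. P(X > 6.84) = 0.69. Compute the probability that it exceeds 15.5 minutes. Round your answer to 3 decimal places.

0.431

e^(−λ·6.84) = 0.69 ⇒ λ = −ln(0.69)/6.84 = 0.0542491.
P(X > 15.5) = e^(−0.0542491·15.5) = e^(−0.84086) ≈ 0.431.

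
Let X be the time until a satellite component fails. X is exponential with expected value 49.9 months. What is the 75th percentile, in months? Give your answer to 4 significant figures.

The rate is λ = 1/49.9 = 0.0200401 per month.
Set 1 − e^(−λt) = 0.75, so t = −ln(0.25)/λ = 1.3863/0.0200401 ≈ 69.1761 months.

69.18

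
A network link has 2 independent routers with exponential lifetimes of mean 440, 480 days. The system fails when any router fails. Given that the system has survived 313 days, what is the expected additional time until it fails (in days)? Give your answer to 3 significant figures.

First-failure rate Σλ = 1/440 + 1/480 = 0.00435606.
By memorylessness the expected residual is 1/Σλ = 229.565 days, regardless of the 313 already elapsed.

230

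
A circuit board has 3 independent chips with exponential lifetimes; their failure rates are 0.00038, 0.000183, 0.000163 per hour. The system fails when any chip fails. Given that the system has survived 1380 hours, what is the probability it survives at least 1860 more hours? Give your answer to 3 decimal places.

0.259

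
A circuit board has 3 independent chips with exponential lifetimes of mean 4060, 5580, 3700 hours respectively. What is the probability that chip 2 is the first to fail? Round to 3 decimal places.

Rates: λ_i = 1/mean_i → 0.000246305, 0.000179211, 0.00027027; Σλ = 0.000695787.
P(chip 2 first) = λ_2/Σλ = 0.000179211/0.000695787 ≈ 0.258.

0.258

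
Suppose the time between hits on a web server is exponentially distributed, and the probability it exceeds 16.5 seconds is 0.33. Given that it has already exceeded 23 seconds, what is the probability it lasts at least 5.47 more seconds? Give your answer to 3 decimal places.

0.692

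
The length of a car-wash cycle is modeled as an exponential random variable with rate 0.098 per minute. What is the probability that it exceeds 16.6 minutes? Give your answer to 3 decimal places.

0.197

P(X > 16.6) = e^(−λ·16.6) = e^(−1.6268) ≈ 0.197.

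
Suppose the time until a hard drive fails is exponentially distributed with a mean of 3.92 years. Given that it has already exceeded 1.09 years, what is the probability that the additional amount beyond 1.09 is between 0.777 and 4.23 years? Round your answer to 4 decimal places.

0.4803

The rate is λ = 1/3.92 = 0.255102 per year.
Memoryless: the residual past 1.09 is again Exp(λ).
P(0.777 < residual < 4.23) = e^(−λ·0.777) − e^(−λ·4.23) = 0.82019 − 0.33991 ≈ 0.4803.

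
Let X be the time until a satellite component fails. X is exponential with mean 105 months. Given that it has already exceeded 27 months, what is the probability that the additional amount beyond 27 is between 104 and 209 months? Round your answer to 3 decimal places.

0.235

The rate is λ = 1/105 = 0.00952381 per month.
Memoryless: the residual past 27 is again Exp(λ).
P(104 < residual < 209) = e^(−λ·104) − e^(−λ·209) = 0.37140 − 0.13663 ≈ 0.235.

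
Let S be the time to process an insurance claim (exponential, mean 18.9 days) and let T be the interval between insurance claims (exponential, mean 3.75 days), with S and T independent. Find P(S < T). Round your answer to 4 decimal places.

λ_1 = 1/18.9 = 0.0529101, λ_2 = 1/3.75 = 0.266667.
For independent exponentials, P(S < T) = λ_1/(λ_1+λ_2) = 0.0529101/0.319577 ≈ 0.1656.

0.1656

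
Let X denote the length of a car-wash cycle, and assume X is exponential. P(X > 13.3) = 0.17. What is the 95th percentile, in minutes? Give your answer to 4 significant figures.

e^(−λ·13.3) = 0.17 ⇒ λ = −ln(0.17)/13.3 = 0.13323.
95th percentile: 1 − e^(−λt) = 0.95, t = −ln(0.05)/λ = 22.4854 minutes.

22.49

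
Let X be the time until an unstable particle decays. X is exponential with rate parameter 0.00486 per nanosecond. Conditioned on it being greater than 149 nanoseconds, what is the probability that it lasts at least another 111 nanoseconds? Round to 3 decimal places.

0.583

P(X > s+t | X > s) = e^(−λ(s+t))/e^(−λs) = e^(−λt), independent of s = 149.
P(X > 111) = e^(−0.53946) ≈ 0.583.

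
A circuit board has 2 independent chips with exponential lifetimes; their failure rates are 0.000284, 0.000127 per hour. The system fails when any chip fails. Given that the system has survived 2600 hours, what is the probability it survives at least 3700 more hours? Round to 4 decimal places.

Time to first failure ~ Exp(Σλ) with Σλ = 0.000411.
By memorylessness, P(T > 2600+3700 | T > 2600) = P(T > 3700) = e^(−0.000411·3700) ≈ 0.2186.

0.2186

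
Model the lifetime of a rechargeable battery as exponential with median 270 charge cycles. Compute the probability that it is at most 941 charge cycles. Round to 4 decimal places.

For an exponential, median = ln(2)/λ, so λ = ln 2 / 270 = 0.00256721 per charge cycle.
P(X ≤ 941) = 1 − e^(−λ·941) = 1 − e^(−2.4157) ≈ 0.9107.

0.9107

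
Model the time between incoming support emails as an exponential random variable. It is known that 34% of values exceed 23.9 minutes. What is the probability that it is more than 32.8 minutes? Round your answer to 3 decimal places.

e^(−λ·23.9) = 0.34 ⇒ λ = −ln(0.34)/23.9 = 0.0451385.
P(X > 32.8) = e^(−0.0451385·32.8) = e^(−1.4805) ≈ 0.228.

0.228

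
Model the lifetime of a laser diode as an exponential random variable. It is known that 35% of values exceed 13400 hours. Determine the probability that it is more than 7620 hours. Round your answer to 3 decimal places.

e^(−λ·13400) = 0.35 ⇒ λ = −ln(0.35)/13400 = 0.0000783449.
P(X > 7620) = e^(−0.0000783449·7620) = e^(−0.59699) ≈ 0.550.

0.550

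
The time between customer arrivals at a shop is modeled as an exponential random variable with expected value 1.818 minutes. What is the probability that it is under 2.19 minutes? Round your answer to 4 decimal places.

The rate is λ = 1/1.818 = 0.550055 per minute.
P(X ≤ 2.19) = 1 − e^(−λ·2.19) = 1 − e^(−1.2046) ≈ 0.7002.

0.7002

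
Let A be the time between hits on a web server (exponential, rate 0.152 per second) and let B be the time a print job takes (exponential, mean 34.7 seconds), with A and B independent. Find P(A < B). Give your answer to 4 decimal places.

0.8406

λ_1 = 0.152, λ_2 = 1/34.7 = 0.0288184.
For independent exponentials, P(A < B) = λ_1/(λ_1+λ_2) = 0.152/0.180818 ≈ 0.8406.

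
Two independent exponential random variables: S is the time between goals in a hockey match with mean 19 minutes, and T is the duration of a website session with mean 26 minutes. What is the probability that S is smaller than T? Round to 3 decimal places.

0.578

λ_1 = 1/19 = 0.0526316, λ_2 = 1/26 = 0.0384615.
For independent exponentials, P(S < T) = λ_1/(λ_1+λ_2) = 0.0526316/0.0910931 ≈ 0.578.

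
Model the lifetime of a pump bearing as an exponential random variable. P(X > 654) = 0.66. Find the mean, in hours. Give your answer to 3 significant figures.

e^(−λ·654) = 0.66 ⇒ λ = −ln(0.66)/654 = 0.000635345.
Mean = 1/λ = 1573.95 hours.

1570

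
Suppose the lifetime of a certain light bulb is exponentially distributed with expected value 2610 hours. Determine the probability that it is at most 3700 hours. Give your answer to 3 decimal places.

The rate is λ = 1/2610 = 0.000383142 per hour.
P(X ≤ 3700) = 1 − e^(−λ·3700) = 1 − e^(−1.4176) ≈ 0.758.

0.758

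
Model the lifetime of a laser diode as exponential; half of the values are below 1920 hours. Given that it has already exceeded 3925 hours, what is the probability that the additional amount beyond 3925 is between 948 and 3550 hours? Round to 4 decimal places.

0.4326

For an exponential, median = ln(2)/λ, so λ = ln 2 / 1920 = 0.000361014 per hour.
Memoryless: the residual past 3925 is again Exp(λ).
P(948 < residual < 3550) = e^(−λ·948) − e^(−λ·3550) = 0.71018 − 0.27759 ≈ 0.4326.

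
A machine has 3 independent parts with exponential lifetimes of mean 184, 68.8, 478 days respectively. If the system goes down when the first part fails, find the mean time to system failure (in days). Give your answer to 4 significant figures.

45.33

The first failure time is exponential with rate Σλ_i = 1/184 + 1/68.8 + 1/478 = 0.0220617 per day.
E[min] = 1/Σλ = 1/0.0220617 = 45.3274 days.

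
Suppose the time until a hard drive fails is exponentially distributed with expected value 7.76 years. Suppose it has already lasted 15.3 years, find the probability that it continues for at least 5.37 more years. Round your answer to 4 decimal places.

The rate is λ = 1/7.76 = 0.128866 per year.
P(X > s+t | X > s) = e^(−λ(s+t))/e^(−λs) = e^(−λt), independent of s = 15.3.
P(X > 5.37) = e^(−0.69201) ≈ 0.5006.

0.5006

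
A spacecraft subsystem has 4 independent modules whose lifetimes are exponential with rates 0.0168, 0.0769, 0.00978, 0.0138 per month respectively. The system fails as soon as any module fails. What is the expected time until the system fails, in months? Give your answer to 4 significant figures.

8.527

The time to first failure is exponential with rate Σλ = 0.0168 + 0.0769 + 0.00978 + 0.0138 = 0.11728.
E[min] = 1/Σλ = 1/0.11728 = 8.5266 months.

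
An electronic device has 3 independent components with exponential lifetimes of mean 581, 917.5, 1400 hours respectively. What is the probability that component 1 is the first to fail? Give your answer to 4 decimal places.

0.4882

Rates: λ_i = 1/mean_i → 0.00172117, 0.00108992, 0.000714286; Σλ = 0.00352537.
P(component 1 first) = λ_1/Σλ = 0.00172117/0.00352537 ≈ 0.4882.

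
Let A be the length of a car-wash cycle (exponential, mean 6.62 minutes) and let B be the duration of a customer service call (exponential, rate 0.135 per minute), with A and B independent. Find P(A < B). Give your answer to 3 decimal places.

λ_1 = 1/6.62 = 0.151057, λ_2 = 0.135.
For independent exponentials, P(A < B) = λ_1/(λ_1+λ_2) = 0.151057/0.286057 ≈ 0.528.

0.528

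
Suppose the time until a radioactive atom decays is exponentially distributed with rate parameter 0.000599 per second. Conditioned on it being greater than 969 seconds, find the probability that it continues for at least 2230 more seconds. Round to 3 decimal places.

0.263

The exponential is memoryless, so the remaining time is again Exp(λ): the condition X > 969 is irrelevant.
P(X > 2230) = e^(−1.3358) ≈ 0.263.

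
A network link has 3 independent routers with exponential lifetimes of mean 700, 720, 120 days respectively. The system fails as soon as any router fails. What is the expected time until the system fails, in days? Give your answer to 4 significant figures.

89.68

The first failure time is exponential with rate Σλ_i = 1/700 + 1/720 + 1/120 = 0.0111508 per day.
E[min] = 1/Σλ = 1/0.0111508 = 89.6797 days.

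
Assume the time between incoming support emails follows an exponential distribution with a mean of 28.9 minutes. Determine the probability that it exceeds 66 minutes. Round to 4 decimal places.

The rate is λ = 1/28.9 = 0.0346021 per minute.
P(X > 66) = e^(−λ·66) = e^(−2.2837) ≈ 0.1019.

0.1019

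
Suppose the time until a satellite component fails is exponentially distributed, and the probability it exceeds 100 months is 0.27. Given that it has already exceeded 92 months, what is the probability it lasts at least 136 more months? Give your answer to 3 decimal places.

0.169

From e^(−λ·100) = 0.27, λ = −ln(0.27)/100 = 0.0130933.
Memoryless: P(X > 92+136 | X > 92) = P(X > 136) = e^(−0.0130933·136) ≈ 0.169.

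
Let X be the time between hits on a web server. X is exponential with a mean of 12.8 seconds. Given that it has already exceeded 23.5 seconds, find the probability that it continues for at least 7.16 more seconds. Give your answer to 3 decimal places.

0.572

The rate is λ = 1/12.8 = 0.078125 per second.
The exponential is memoryless, so the remaining time is again Exp(λ): the condition X > 23.5 is irrelevant.
P(X > 7.16) = e^(−0.55937) ≈ 0.572.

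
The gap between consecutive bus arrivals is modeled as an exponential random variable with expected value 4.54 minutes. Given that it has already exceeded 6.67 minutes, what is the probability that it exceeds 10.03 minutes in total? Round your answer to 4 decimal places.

The rate is λ = 1/4.54 = 0.220264 per minute.
The exponential is memoryless, so the remaining time is again Exp(λ): the condition X > 6.67 is irrelevant.
P(X > 3.36) = e^(−0.74009) ≈ 0.4771.

0.4771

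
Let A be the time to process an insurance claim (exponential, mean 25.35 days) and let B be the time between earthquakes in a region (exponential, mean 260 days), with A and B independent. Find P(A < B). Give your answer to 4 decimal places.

0.9112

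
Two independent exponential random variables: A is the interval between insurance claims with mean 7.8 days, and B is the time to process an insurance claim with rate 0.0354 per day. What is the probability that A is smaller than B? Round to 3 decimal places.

0.784

λ_1 = 1/7.8 = 0.128205, λ_2 = 0.0354.
For independent exponentials, P(A < B) = λ_1/(λ_1+λ_2) = 0.128205/0.163605 ≈ 0.784.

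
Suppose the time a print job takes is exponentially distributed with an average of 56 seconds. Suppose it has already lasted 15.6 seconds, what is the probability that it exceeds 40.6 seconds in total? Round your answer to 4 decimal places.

The rate is λ = 1/56 = 0.0178571 per second.
P(X > s+t | X > s) = e^(−λ(s+t))/e^(−λs) = e^(−λt), independent of s = 15.6.
P(X > 25) = e^(−0.44643) ≈ 0.6399.

0.6399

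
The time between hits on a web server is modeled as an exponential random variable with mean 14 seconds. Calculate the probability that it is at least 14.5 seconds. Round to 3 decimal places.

0.355

The rate is λ = 1/14 = 0.0714286 per second.
P(X > 14.5) = e^(−λ·14.5) = e^(−1.0357) ≈ 0.355.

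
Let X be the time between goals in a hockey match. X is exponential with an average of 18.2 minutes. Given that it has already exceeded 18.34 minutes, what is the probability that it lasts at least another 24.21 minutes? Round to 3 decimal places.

The rate is λ = 1/18.2 = 0.0549451 per minute.
By the memoryless property, P(X > 18.34+24.21 | X > 18.34) = P(X > 24.21).
P(X > 24.21) = e^(−1.3302) ≈ 0.264.

0.264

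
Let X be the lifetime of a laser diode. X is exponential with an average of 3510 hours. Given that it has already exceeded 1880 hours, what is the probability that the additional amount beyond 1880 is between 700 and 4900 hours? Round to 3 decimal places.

0.572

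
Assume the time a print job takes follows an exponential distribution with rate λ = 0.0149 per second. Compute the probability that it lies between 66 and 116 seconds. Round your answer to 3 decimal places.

0.196

P(66 < X < 116) = e^(−λ·66) − e^(−λ·116) = 0.37404 − 0.17757 ≈ 0.196.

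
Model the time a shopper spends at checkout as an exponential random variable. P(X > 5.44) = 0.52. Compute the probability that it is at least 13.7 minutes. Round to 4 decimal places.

0.1927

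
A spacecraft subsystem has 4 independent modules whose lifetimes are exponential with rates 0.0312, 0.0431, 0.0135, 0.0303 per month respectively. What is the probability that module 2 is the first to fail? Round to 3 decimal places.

The time to first failure is exponential with rate Σλ = 0.0312 + 0.0431 + 0.0135 + 0.0303 = 0.1181.
P(module 2 first) = λ_2/Σλ = 0.0431/0.1181 ≈ 0.365.

0.365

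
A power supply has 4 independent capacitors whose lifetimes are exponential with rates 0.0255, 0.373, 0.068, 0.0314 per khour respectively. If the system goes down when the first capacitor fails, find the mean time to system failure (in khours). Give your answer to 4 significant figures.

The time to first failure is exponential with rate Σλ = 0.0255 + 0.373 + 0.068 + 0.0314 = 0.4979.
E[min] = 1/Σλ = 1/0.4979 = 2.00844 khours.

2.008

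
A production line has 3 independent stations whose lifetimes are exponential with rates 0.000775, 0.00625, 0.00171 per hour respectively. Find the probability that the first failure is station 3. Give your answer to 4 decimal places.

0.1958

The time to first failure is exponential with rate Σλ = 0.000775 + 0.00625 + 0.00171 = 0.008735.
P(station 3 first) = λ_3/Σλ = 0.00171/0.008735 ≈ 0.1958.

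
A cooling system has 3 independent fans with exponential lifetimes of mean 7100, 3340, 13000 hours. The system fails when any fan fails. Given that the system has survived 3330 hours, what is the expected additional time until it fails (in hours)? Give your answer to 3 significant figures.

1930

First-failure rate Σλ = 1/7100 + 1/3340 + 1/13000 = 0.000517169.
By memorylessness the expected residual is 1/Σλ = 1933.6 hours, regardless of the 3330 already elapsed.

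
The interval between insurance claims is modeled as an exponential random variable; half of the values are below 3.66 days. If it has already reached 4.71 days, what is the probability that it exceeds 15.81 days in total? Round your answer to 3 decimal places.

For an exponential, median = ln(2)/λ, so λ = ln 2 / 3.66 = 0.189384 per day.
The exponential is memoryless, so the remaining time is again Exp(λ): the condition X > 4.71 is irrelevant.
P(X > 11.1) = e^(−2.1022) ≈ 0.122.

0.122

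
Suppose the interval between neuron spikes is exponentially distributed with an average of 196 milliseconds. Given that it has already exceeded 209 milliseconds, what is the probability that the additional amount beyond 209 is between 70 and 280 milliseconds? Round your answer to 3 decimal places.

0.460

The rate is λ = 1/196 = 0.00510204 per millisecond.
Memoryless: the residual past 209 is again Exp(λ).
P(70 < residual < 280) = e^(−λ·70) − e^(−λ·280) = 0.69967 − 0.23965 ≈ 0.460.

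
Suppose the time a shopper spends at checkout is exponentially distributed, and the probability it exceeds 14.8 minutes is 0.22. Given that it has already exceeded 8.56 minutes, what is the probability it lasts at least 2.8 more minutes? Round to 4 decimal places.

From e^(−λ·14.8) = 0.22, λ = −ln(0.22)/14.8 = 0.102306.
Memoryless: P(X > 8.56+2.8 | X > 8.56) = P(X > 2.8) = e^(−0.102306·2.8) ≈ 0.7509.

0.7509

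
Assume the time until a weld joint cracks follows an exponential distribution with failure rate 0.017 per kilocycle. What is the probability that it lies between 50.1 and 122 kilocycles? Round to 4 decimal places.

P(50.1 < X < 122) = e^(−λ·50.1) − e^(−λ·122) = 0.42669 − 0.12568 ≈ 0.3010.

0.3010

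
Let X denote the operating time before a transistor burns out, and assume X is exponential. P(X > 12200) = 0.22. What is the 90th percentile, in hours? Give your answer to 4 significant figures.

e^(−λ·12200) = 0.22 ⇒ λ = −ln(0.22)/12200 = 0.000124109.
90th percentile: 1 − e^(−λt) = 0.9, t = −ln(0.1)/λ = 18553 hours.

18550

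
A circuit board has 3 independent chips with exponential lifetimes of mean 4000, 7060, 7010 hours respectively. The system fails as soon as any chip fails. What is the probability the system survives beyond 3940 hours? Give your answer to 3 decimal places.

0.122

The first failure time is exponential with rate Σλ_i = 1/4000 + 1/7060 + 1/7010 = 0.000534296 per hour.
P(min > 3940) = e^(−0.000534296·3940) = e^(−2.1051) ≈ 0.122.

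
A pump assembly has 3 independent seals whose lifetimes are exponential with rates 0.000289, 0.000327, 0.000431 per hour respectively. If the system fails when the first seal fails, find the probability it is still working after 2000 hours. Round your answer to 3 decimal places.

The time to first failure is exponential with rate Σλ = 0.000289 + 0.000327 + 0.000431 = 0.001047.
P(min > 2000) = e^(−0.001047·2000) = e^(−2.094) ≈ 0.123.

0.123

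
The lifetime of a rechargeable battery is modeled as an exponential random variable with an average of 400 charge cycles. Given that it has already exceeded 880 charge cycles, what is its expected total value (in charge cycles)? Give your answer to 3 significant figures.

The rate is λ = 1/400 = 0.0025 per charge cycle.
By memorylessness, E[X | X > 880] = 880 + 1/λ = 880 + 400 = 1280 charge cycles.

1280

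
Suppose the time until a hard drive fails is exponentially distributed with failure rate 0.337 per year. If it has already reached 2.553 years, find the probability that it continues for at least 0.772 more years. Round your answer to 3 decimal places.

0.771

By the memoryless property, P(X > 2.553+0.772 | X > 2.553) = P(X > 0.772).
P(X > 0.772) = e^(−0.26016) ≈ 0.771.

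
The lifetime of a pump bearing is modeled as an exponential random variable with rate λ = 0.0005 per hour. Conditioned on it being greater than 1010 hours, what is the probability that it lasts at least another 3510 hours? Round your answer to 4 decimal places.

P(X > s+t | X > s) = e^(−λ(s+t))/e^(−λs) = e^(−λt), independent of s = 1010.
P(X > 3510) = e^(−1.755) ≈ 0.1729.

0.1729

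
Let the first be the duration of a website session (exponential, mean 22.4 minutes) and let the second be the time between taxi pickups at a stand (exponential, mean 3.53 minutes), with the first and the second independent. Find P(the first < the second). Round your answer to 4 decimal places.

0.1361

λ_1 = 1/22.4 = 0.0446429, λ_2 = 1/3.53 = 0.283286.
For independent exponentials, P(the first < the second) = λ_1/(λ_1+λ_2) = 0.0446429/0.327929 ≈ 0.1361.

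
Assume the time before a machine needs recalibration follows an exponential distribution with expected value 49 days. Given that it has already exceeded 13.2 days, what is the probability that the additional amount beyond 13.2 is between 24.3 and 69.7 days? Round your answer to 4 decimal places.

0.3679

The rate is λ = 1/49 = 0.0204082 per day.
Memoryless: the residual past 13.2 is again Exp(λ).
P(24.3 < residual < 69.7) = e^(−λ·24.3) − e^(−λ·69.7) = 0.60901 − 0.24112 ≈ 0.3679.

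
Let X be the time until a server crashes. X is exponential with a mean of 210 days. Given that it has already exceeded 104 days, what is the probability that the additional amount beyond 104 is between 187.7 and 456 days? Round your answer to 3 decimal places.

The rate is λ = 1/210 = 0.0047619 per day.
Memoryless: the residual past 104 is again Exp(λ).
P(187.7 < residual < 456) = e^(−λ·187.7) − e^(−λ·456) = 0.40909 − 0.11401 ≈ 0.295.

0.295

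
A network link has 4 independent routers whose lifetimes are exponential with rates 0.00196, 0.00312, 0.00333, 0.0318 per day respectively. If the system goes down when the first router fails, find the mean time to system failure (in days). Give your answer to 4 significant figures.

24.87

The time to first failure is exponential with rate Σλ = 0.00196 + 0.00312 + 0.00333 + 0.0318 = 0.04021.
E[min] = 1/Σλ = 1/0.04021 = 24.8694 days.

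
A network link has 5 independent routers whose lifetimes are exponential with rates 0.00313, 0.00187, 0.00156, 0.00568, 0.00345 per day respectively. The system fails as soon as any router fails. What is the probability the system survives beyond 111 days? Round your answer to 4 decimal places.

0.1752

The time to first failure is exponential with rate Σλ = 0.00313 + 0.00187 + 0.00156 + 0.00568 + 0.00345 = 0.01569.
P(min > 111) = e^(−0.01569·111) = e^(−1.7416) ≈ 0.1752.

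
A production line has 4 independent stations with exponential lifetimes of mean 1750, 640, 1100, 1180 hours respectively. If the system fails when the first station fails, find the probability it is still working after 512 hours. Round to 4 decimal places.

The first failure time is exponential with rate Σλ_i = 1/1750 + 1/640 + 1/1100 + 1/1180 = 0.00389048 per hour.
P(min > 512) = e^(−0.00389048·512) = e^(−1.9919) ≈ 0.1364.

0.1364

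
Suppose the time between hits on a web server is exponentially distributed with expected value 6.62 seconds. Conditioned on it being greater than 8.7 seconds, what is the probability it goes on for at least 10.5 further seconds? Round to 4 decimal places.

The rate is λ = 1/6.62 = 0.151057 per second.
The exponential is memoryless, so the remaining time is again Exp(λ): the condition X > 8.7 is irrelevant.
P(X > 10.5) = e^(−1.5861) ≈ 0.2047.

0.2047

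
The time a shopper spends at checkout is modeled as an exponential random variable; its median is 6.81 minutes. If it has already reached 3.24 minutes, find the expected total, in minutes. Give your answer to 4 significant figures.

13.06

For an exponential, median = ln(2)/λ, so λ = ln 2 / 6.81 = 0.101784 per minute.
By memorylessness, E[X | X > 3.24] = 3.24 + 1/λ = 3.24 + 9.82475 = 13.0648 minutes.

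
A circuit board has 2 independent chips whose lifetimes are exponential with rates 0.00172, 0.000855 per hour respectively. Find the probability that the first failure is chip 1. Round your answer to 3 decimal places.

0.668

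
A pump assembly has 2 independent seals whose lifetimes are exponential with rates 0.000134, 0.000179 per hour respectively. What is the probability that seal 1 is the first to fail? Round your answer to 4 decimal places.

0.4281

The time to first failure is exponential with rate Σλ = 0.000134 + 0.000179 = 0.000313.
P(seal 1 first) = λ_1/Σλ = 0.000134/0.000313 ≈ 0.4281.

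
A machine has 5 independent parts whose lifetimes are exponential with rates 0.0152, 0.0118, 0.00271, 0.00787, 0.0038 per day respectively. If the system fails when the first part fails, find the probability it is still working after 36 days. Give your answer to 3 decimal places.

0.225

The time to first failure is exponential with rate Σλ = 0.0152 + 0.0118 + 0.00271 + 0.00787 + 0.0038 = 0.04138.
P(min > 36) = e^(−0.04138·36) = e^(−1.4897) ≈ 0.225.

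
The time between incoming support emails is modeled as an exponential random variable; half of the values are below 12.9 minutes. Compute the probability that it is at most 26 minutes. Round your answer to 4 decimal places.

0.7527

For an exponential, median = ln(2)/λ, so λ = ln 2 / 12.9 = 0.0537323 per minute.
P(X ≤ 26) = 1 − e^(−λ·26) = 1 − e^(−1.397) ≈ 0.7527.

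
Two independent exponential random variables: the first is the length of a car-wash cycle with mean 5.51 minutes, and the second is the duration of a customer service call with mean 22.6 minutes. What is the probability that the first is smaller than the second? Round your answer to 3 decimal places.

λ_1 = 1/5.51 = 0.181488, λ_2 = 1/22.6 = 0.0442478.
For independent exponentials, P(the first < the second) = λ_1/(λ_1+λ_2) = 0.181488/0.225736 ≈ 0.804.

0.804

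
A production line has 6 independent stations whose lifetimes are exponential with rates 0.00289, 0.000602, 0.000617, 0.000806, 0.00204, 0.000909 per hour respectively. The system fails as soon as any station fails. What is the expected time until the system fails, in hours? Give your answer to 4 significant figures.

127.2

The time to first failure is exponential with rate Σλ = 0.00289 + 0.000602 + 0.000617 + 0.000806 + 0.00204 + 0.000909 = 0.007864.
E[min] = 1/Σλ = 1/0.007864 = 127.162 hours.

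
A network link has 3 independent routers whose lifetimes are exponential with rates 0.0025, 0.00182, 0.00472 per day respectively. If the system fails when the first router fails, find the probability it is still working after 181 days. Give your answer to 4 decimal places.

0.1947

The time to first failure is exponential with rate Σλ = 0.0025 + 0.00182 + 0.00472 = 0.00904.
P(min > 181) = e^(−0.00904·181) = e^(−1.6362) ≈ 0.1947.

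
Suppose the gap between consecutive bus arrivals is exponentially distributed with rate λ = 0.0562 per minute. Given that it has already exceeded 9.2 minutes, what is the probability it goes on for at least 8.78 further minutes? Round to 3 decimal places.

By the memoryless property, P(X > 9.2+8.78 | X > 9.2) = P(X > 8.78).
P(X > 8.78) = e^(−0.49344) ≈ 0.611.

0.611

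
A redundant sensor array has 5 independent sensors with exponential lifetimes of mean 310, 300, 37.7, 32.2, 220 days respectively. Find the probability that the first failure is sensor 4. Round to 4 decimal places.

Rates: λ_i = 1/mean_i → 0.00322581, 0.00333333, 0.0265252, 0.0310559, 0.00454545; Σλ = 0.0686857.
P(sensor 4 first) = λ_4/Σλ = 0.0310559/0.0686857 ≈ 0.4521.

0.4521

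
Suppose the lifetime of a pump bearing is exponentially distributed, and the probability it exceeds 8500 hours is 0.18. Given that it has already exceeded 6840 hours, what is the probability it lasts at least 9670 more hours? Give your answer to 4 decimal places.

0.1422

From e^(−λ·8500) = 0.18, λ = −ln(0.18)/8500 = 0.000201741.
Memoryless: P(X > 6840+9670 | X > 6840) = P(X > 9670) = e^(−0.000201741·9670) ≈ 0.1422.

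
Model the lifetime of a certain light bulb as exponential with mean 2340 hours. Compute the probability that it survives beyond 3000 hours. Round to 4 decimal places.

0.2775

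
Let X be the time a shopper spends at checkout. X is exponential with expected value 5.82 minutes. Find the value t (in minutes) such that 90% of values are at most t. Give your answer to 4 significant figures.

13.40

The rate is λ = 1/5.82 = 0.171821 per minute.
Set 1 − e^(−λt) = 0.9, so t = −ln(0.1)/λ = 2.3026/0.171821 ≈ 13.401 minutes.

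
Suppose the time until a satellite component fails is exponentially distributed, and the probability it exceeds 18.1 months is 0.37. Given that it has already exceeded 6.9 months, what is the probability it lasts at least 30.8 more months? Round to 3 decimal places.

0.184

From e^(−λ·18.1) = 0.37, λ = −ln(0.37)/18.1 = 0.0549311.
Memoryless: P(X > 6.9+30.8 | X > 6.9) = P(X > 30.8) = e^(−0.0549311·30.8) ≈ 0.184.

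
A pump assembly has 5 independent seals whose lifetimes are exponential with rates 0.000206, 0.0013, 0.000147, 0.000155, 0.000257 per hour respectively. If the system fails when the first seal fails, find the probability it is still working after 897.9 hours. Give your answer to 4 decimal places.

0.1566

The time to first failure is exponential with rate Σλ = 0.000206 + 0.0013 + 0.000147 + 0.000155 + 0.000257 = 0.002065.
P(min > 897.9) = e^(−0.002065·897.9) = e^(−1.8542) ≈ 0.1566.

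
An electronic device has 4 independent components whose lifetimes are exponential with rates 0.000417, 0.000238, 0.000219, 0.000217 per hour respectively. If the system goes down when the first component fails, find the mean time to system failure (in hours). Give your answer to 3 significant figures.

The time to first failure is exponential with rate Σλ = 0.000417 + 0.000238 + 0.000219 + 0.000217 = 0.001091.
E[min] = 1/Σλ = 1/0.001091 = 916.59 hours.

917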